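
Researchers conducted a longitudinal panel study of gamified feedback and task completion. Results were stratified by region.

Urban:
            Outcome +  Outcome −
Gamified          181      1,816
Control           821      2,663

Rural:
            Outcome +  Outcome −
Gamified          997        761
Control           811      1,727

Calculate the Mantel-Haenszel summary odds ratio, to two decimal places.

1.18

OR_MH = Σ(aᵢdᵢ/nᵢ) / Σ(bᵢcᵢ/nᵢ), where nᵢ is the stratum total.
Stratum 1 (Urban): n = 5481; a·d/n = 181·2663/5481 = 87.9407; b·c/n = 1816·821/5481 = 272.0190
Stratum 2 (Rural): n = 4296; a·d/n = 997·1727/4296 = 400.7959; b·c/n = 761·811/4296 = 143.6618
OR_MH = (87.9407 + 400.7959) / (272.0190 + 143.6618) = 488.7366 / 415.6808 = 1.17575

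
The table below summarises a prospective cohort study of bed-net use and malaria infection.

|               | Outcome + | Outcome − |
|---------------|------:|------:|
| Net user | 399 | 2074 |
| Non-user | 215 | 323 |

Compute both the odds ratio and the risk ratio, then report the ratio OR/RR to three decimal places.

0.716

Cells: a = 399, b = 2074, c = 215, d = 323.
OR = (399·323)/(2074·215) = 128877/445910 = 0.28902
Risk in exposed = 399/2473 = 0.16134; risk in unexposed = 215/538 = 0.39963; RR = 0.40373
OR/RR = 0.28902 / 0.40373 = 0.71587
The outcome is not rare, so the OR lies further from 1 than the RR.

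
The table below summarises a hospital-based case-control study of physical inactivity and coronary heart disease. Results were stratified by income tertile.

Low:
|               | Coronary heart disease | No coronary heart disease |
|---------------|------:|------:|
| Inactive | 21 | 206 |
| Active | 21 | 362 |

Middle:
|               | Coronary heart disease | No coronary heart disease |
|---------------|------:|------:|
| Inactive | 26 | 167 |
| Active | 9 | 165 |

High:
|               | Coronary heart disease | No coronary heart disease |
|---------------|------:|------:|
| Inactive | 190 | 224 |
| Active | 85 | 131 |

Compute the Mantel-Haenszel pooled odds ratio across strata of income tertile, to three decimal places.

OR_MH = Σ(aᵢdᵢ/nᵢ) / Σ(bᵢcᵢ/nᵢ), where nᵢ is the stratum total.
Stratum 1 (Low): n = 610; a·d/n = 21·362/610 = 12.4623; b·c/n = 206·21/610 = 7.0918
Stratum 2 (Middle): n = 367; a·d/n = 26·165/367 = 11.6894; b·c/n = 167·9/367 = 4.0954
Stratum 3 (High): n = 630; a·d/n = 190·131/630 = 39.5079; b·c/n = 224·85/630 = 30.2222
OR_MH = (12.4623 + 11.6894 + 39.5079) / (7.0918 + 4.0954 + 30.2222) = 63.6596 / 41.4094 = 1.53732

1.537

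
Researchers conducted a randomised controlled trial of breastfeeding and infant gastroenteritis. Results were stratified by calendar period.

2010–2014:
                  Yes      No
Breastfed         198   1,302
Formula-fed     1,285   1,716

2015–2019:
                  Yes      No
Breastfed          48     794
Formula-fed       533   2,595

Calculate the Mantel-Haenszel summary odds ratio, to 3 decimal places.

0.223

OR_MH = Σ(aᵢdᵢ/nᵢ) / Σ(bᵢcᵢ/nᵢ), where nᵢ is the stratum total.
Stratum 1 (2010–2014): n = 4501; a·d/n = 198·1716/4501 = 75.4872; b·c/n = 1302·1285/4501 = 371.7107
Stratum 2 (2015–2019): n = 3970; a·d/n = 48·2595/3970 = 31.3753; b·c/n = 794·533/3970 = 106.6000
OR_MH = (75.4872 + 31.3753) / (371.7107 + 106.6000) = 106.8625 / 478.3107 = 0.22342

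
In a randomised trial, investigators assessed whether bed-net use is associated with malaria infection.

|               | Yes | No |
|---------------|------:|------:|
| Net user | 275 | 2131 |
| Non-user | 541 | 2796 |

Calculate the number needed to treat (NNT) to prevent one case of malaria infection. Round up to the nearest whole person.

Risk in treated group = 275/2406 = 0.11430; risk in control = 541/3337 = 0.16212.
Absolute risk reduction = 0.16212 − 0.11430 = 0.04782
NNT = 1 / ARR = 1 / 0.04782 = 20.910 → round up → 21

21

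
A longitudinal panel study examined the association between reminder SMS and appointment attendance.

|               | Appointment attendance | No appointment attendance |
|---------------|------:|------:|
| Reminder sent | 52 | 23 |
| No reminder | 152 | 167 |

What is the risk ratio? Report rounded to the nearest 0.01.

Cells: a = 52, b = 23, c = 152, d = 167.
Risk in exposed = 52/75 = 0.69333; risk in unexposed = 152/319 = 0.47649.
RR = 0.69333 / 0.47649 = 1.45509
The risk among the exposed is 1.46 times that among the unexposed.

1.46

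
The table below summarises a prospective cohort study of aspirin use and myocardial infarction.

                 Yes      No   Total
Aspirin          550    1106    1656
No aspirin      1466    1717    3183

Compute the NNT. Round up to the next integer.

Risk in treated group = 550/1656 = 0.33213; risk in control = 1466/3183 = 0.46057.
Absolute risk reduction = 0.46057 − 0.33213 = 0.12845
NNT = 1 / ARR = 1 / 0.12845 = 7.785 → round up → 8

8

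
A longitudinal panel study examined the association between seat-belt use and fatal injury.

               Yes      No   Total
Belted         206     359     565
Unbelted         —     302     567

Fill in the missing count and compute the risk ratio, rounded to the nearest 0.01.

0.78

The missing cell is in the unexposed row: 567 − 302 = 265.
So a = 206, b = 359, c = 265, d = 302.
RR = [a/(a+b)] / [c/(c+d)] = (206/565) / (265/567) = 0.36460/0.46737 = 0.78011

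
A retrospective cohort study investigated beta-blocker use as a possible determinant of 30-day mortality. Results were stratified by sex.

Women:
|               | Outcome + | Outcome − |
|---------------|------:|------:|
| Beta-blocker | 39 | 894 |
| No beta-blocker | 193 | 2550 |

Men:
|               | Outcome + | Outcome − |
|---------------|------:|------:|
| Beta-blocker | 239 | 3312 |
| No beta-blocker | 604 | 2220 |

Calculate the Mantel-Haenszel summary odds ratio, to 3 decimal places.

0.306

OR_MH = Σ(aᵢdᵢ/nᵢ) / Σ(bᵢcᵢ/nᵢ), where nᵢ is the stratum total.
Stratum 1 (Women): n = 3676; a·d/n = 39·2550/3676 = 27.0539; b·c/n = 894·193/3676 = 46.9374
Stratum 2 (Men): n = 6375; a·d/n = 239·2220/6375 = 83.2282; b·c/n = 3312·604/6375 = 313.7958
OR_MH = (27.0539 + 83.2282) / (46.9374 + 313.7958) = 110.2821 / 360.7332 = 0.30572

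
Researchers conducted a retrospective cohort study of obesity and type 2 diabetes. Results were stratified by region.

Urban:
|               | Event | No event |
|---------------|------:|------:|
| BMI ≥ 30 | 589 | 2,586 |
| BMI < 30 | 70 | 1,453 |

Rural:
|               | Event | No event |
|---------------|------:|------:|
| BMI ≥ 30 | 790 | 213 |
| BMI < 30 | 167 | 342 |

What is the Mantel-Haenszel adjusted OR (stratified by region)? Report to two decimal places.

5.81

OR_MH = Σ(aᵢdᵢ/nᵢ) / Σ(bᵢcᵢ/nᵢ), where nᵢ is the stratum total.
Stratum 1 (Urban): n = 4698; a·d/n = 589·1453/4698 = 182.1662; b·c/n = 2586·70/4698 = 38.5313
Stratum 2 (Rural): n = 1512; a·d/n = 790·342/1512 = 178.6905; b·c/n = 213·167/1512 = 23.5258
OR_MH = (182.1662 + 178.6905) / (38.5313 + 23.5258) = 360.8567 / 62.0571 = 5.81492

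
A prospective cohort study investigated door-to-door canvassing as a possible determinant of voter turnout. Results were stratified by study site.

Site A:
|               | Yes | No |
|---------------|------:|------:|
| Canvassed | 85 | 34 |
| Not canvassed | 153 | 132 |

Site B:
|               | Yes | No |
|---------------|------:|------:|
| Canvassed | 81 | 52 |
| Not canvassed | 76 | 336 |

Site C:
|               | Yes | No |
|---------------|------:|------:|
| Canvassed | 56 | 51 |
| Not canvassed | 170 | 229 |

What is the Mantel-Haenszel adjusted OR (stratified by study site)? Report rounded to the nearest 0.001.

OR_MH = Σ(aᵢdᵢ/nᵢ) / Σ(bᵢcᵢ/nᵢ), where nᵢ is the stratum total.
Stratum 1 (Site A): n = 404; a·d/n = 85·132/404 = 27.7723; b·c/n = 34·153/404 = 12.8762
Stratum 2 (Site B): n = 545; a·d/n = 81·336/545 = 49.9376; b·c/n = 52·76/545 = 7.2514
Stratum 3 (Site C): n = 506; a·d/n = 56·229/506 = 25.3439; b·c/n = 51·170/506 = 17.1344
OR_MH = (27.7723 + 49.9376 + 25.3439) / (12.8762 + 7.2514 + 17.1344) = 103.0538 / 37.2620 = 2.76565

2.766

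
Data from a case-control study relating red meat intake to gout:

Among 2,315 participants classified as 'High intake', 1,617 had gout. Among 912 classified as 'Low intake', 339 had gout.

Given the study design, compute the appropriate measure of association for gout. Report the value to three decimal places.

3.916

From the description: a = 1617, b = 698, c = 339, d = 573.
This is a case-control study: participants were sampled on outcome status, so risks in the source population cannot be estimated directly — relative risk is not valid here. The odds ratio is the appropriate measure.
OR = (a·d)/(b·c) = (1617 × 573) / (698 × 339) = 926541 / 236622 = 3.91570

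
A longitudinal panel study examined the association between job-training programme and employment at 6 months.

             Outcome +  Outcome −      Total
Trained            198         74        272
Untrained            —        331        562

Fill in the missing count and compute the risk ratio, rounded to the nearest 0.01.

1.77

The missing cell is in the unexposed row: 562 − 331 = 231.
So a = 198, b = 74, c = 231, d = 331.
RR = [a/(a+b)] / [c/(c+d)] = (198/272) / (231/562) = 0.72794/0.41103 = 1.77101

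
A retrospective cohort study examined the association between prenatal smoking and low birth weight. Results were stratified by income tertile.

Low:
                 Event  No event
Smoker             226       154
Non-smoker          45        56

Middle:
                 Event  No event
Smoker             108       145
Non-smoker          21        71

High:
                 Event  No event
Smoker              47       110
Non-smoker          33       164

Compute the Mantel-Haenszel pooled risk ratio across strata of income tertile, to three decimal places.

RR_MH = Σ(aᵢ·n₀ᵢ/nᵢ) / Σ(cᵢ·n₁ᵢ/nᵢ), with n₁ᵢ = aᵢ+bᵢ (exposed), n₀ᵢ = cᵢ+dᵢ (unexposed), nᵢ = n₁ᵢ+n₀ᵢ.
Stratum 1 (Low): n₁ = 380, n₀ = 101, n = 481; a·n₀/n = 226·101/481 = 47.4553; c·n₁/n = 45·380/481 = 35.5509
Stratum 2 (Middle): n₁ = 253, n₀ = 92, n = 345; a·n₀/n = 108·92/345 = 28.8000; c·n₁/n = 21·253/345 = 15.4000
Stratum 3 (High): n₁ = 157, n₀ = 197, n = 354; a·n₀/n = 47·197/354 = 26.1554; c·n₁/n = 33·157/354 = 14.6356
RR_MH = (47.4553 + 28.8000 + 26.1554) / (35.5509 + 15.4000 + 14.6356) = 102.4107 / 65.5865 = 1.56146

1.561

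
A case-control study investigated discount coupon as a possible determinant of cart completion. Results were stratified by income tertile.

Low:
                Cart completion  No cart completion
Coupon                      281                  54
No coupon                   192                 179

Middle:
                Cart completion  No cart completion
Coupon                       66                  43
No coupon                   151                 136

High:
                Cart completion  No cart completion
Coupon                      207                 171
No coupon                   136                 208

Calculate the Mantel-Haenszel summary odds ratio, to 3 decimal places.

2.426

OR_MH = Σ(aᵢdᵢ/nᵢ) / Σ(bᵢcᵢ/nᵢ), where nᵢ is the stratum total.
Stratum 1 (Low): n = 706; a·d/n = 281·179/706 = 71.2450; b·c/n = 54·192/706 = 14.6856
Stratum 2 (Middle): n = 396; a·d/n = 66·136/396 = 22.6667; b·c/n = 43·151/396 = 16.3965
Stratum 3 (High): n = 722; a·d/n = 207·208/722 = 59.6343; b·c/n = 171·136/722 = 32.2105
OR_MH = (71.2450 + 22.6667 + 59.6343) / (14.6856 + 16.3965 + 32.2105) = 153.5461 / 63.2925 = 2.42597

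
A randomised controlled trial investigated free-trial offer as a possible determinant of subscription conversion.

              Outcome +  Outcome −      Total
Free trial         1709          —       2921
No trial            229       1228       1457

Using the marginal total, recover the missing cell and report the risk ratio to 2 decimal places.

The missing cell is in the exposed row: 2921 − 1709 = 1212.
So a = 1709, b = 1212, c = 229, d = 1228.
RR = [a/(a+b)] / [c/(c+d)] = (1709/2921) / (229/1457) = 0.58507/0.15717 = 3.72250

3.72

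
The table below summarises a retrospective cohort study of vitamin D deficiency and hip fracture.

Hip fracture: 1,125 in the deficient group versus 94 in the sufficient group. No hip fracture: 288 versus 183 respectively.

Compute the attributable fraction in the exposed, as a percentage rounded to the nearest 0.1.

57.4

From the description: a = 1125, b = 288, c = 94, d = 183.
Risk in exposed = 1125/1413 = 0.79618; risk in unexposed = 94/277 = 0.33935.
RR = 0.79618/0.33935 = 2.34619
AR% = (RR − 1)/RR × 100 = (2.34619 − 1)/2.34619 × 100 = 57.3776%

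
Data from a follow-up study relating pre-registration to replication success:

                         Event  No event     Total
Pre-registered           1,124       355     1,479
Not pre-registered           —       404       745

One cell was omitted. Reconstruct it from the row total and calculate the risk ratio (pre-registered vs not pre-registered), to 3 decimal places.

The missing cell is in the unexposed row: 745 − 404 = 341.
So a = 1124, b = 355, c = 341, d = 404.
RR = [a/(a+b)] / [c/(c+d)] = (1124/1479) / (341/745) = 0.75997/0.45772 = 1.66035

1.660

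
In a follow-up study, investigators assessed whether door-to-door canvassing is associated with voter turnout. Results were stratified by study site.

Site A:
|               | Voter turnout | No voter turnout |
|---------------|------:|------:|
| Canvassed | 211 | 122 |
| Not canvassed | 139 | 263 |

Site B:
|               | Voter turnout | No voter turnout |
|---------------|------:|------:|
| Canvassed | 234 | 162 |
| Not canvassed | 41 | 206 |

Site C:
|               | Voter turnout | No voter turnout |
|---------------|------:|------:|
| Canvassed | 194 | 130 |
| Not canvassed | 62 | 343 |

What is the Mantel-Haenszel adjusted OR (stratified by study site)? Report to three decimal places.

5.438

OR_MH = Σ(aᵢdᵢ/nᵢ) / Σ(bᵢcᵢ/nᵢ), where nᵢ is the stratum total.
Stratum 1 (Site A): n = 735; a·d/n = 211·263/735 = 75.5007; b·c/n = 122·139/735 = 23.0721
Stratum 2 (Site B): n = 643; a·d/n = 234·206/643 = 74.9673; b·c/n = 162·41/643 = 10.3297
Stratum 3 (Site C): n = 729; a·d/n = 194·343/729 = 91.2785; b·c/n = 130·62/729 = 11.0562
OR_MH = (75.5007 + 74.9673 + 91.2785) / (23.0721 + 10.3297 + 11.0562) = 241.7465 / 44.4581 = 5.43763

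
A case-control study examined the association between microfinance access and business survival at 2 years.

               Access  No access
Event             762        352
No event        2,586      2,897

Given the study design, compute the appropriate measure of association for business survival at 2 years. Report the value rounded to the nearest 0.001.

2.425

Reading the table with exposure as columns: a = 762 (Access, case), b = 2586 (Access, non-case), c = 352 (No access, case), d = 2897.
This is a case-control study: participants were sampled on outcome status, so risks in the source population cannot be estimated directly — relative risk is not valid here. The odds ratio is the appropriate measure.
OR = (a·d)/(b·c) = (762 × 2897) / (2586 × 352) = 2207514 / 910272 = 2.42511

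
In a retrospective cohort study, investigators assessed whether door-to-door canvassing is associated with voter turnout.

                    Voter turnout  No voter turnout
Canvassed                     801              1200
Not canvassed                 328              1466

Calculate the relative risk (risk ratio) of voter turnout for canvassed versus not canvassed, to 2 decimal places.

2.19

Cells: a = 801, b = 1200, c = 328, d = 1466.
Risk in exposed = 801/2001 = 0.40030; risk in unexposed = 328/1794 = 0.18283.
RR = 0.40030 / 0.18283 = 2.18944
The risk among the exposed is 2.19 times that among the unexposed.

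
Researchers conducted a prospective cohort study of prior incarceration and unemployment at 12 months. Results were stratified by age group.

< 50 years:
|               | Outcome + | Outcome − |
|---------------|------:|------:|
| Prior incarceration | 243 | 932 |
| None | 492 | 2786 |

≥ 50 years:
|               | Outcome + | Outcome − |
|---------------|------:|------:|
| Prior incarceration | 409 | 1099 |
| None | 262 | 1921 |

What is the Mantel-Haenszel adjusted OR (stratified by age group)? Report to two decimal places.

2.02

OR_MH = Σ(aᵢdᵢ/nᵢ) / Σ(bᵢcᵢ/nᵢ), where nᵢ is the stratum total.
Stratum 1 (< 50 years): n = 4453; a·d/n = 243·2786/4453 = 152.0319; b·c/n = 932·492/4453 = 102.9742
Stratum 2 (≥ 50 years): n = 3691; a·d/n = 409·1921/3691 = 212.8662; b·c/n = 1099·262/3691 = 78.0108
OR_MH = (152.0319 + 212.8662) / (102.9742 + 78.0108) = 364.8980 / 180.9850 = 2.01618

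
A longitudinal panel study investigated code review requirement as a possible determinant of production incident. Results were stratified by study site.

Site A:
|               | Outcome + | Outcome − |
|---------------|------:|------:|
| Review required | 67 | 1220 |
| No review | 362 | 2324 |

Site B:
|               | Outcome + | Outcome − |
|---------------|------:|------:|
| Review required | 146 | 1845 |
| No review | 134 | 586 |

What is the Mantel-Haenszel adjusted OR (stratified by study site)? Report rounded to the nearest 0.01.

0.35

OR_MH = Σ(aᵢdᵢ/nᵢ) / Σ(bᵢcᵢ/nᵢ), where nᵢ is the stratum total.
Stratum 1 (Site A): n = 3973; a·d/n = 67·2324/3973 = 39.1915; b·c/n = 1220·362/3973 = 111.1603
Stratum 2 (Site B): n = 2711; a·d/n = 146·586/2711 = 31.5588; b·c/n = 1845·134/2711 = 91.1951
OR_MH = (39.1915 + 31.5588) / (111.1603 + 91.1951) = 70.7504 / 202.3555 = 0.34963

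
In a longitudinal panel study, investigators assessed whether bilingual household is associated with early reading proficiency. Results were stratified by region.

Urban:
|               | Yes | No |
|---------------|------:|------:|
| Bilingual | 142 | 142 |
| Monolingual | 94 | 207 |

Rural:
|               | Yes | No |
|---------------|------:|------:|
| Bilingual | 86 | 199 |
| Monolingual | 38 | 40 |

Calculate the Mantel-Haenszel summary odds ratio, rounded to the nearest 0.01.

OR_MH = Σ(aᵢdᵢ/nᵢ) / Σ(bᵢcᵢ/nᵢ), where nᵢ is the stratum total.
Stratum 1 (Urban): n = 585; a·d/n = 142·207/585 = 50.2462; b·c/n = 142·94/585 = 22.8171
Stratum 2 (Rural): n = 363; a·d/n = 86·40/363 = 9.4766; b·c/n = 199·38/363 = 20.8320
OR_MH = (50.2462 + 9.4766) / (22.8171 + 20.8320) = 59.7227 / 43.6490 = 1.36825

1.37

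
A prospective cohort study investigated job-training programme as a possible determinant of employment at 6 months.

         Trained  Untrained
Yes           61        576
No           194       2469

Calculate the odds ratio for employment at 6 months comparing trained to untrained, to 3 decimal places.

Reading the table with exposure as columns: a = 61 (Trained, case), b = 194 (Trained, non-case), c = 576 (Untrained, case), d = 2469.
OR = (a·d)/(b·c) = (61 × 2469) / (194 × 576) = 150609 / 111744 = 1.34780
The odds of employment at 6 months are about 1.35 times as high in the trained group.

1.348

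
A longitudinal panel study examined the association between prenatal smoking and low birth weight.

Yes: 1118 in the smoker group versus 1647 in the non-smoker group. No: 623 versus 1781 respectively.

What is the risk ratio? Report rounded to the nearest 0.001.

1.337

From the description: a = 1118, b = 623, c = 1647, d = 1781.
Risk in exposed = 1118/1741 = 0.64216; risk in unexposed = 1647/3428 = 0.48046.
RR = 0.64216 / 0.48046 = 1.33657
The risk among the exposed is 1.34 times that among the unexposed.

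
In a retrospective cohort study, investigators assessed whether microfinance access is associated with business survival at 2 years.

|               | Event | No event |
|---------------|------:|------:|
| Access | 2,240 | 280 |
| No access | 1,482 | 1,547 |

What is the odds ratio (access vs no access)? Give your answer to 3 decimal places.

8.351

Cells: a = 2240, b = 280, c = 1482, d = 1547.
OR = (a·d)/(b·c) = (2240 × 1547) / (280 × 1482) = 3465280 / 414960 = 8.35088
The odds of business survival at 2 years are about 8.35 times as high in the access group.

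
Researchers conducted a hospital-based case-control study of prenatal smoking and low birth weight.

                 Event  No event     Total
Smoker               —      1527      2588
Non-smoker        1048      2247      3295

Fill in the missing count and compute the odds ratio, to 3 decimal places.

The missing cell is in the exposed row: 2588 − 1527 = 1061.
So a = 1061, b = 1527, c = 1048, d = 2247.
OR = (a·d)/(b·c) = (1061 × 2247) / (1527 × 1048) = 2384067 / 1600296 = 1.48977

1.490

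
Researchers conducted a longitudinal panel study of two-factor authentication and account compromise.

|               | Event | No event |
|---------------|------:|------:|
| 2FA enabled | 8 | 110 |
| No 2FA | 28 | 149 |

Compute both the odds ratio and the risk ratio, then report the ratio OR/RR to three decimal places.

Cells: a = 8, b = 110, c = 28, d = 149.
OR = (8·149)/(110·28) = 1192/3080 = 0.38701
Risk in exposed = 8/118 = 0.06780; risk in unexposed = 28/177 = 0.15819; RR = 0.42857
OR/RR = 0.38701 / 0.42857 = 0.90303
The outcome is not rare, so the OR lies further from 1 than the RR.

0.903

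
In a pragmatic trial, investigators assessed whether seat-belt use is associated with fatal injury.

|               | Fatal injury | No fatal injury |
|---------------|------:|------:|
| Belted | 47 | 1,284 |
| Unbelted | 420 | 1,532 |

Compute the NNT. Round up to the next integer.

6

Risk in treated group = 47/1331 = 0.03531; risk in control = 420/1952 = 0.21516.
Absolute risk reduction = 0.21516 − 0.03531 = 0.17985
NNT = 1 / ARR = 1 / 0.17985 = 5.560 → round up → 6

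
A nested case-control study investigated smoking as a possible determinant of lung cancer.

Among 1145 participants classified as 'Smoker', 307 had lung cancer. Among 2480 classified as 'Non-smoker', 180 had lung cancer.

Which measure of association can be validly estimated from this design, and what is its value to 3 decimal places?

From the description: a = 307, b = 838, c = 180, d = 2300.
This is a nested case-control study: participants were sampled on outcome status, so risks in the source population cannot be estimated directly — relative risk is not valid here. The odds ratio is the appropriate measure.
OR = (a·d)/(b·c) = (307 × 2300) / (838 × 180) = 706100 / 150840 = 4.68112

4.681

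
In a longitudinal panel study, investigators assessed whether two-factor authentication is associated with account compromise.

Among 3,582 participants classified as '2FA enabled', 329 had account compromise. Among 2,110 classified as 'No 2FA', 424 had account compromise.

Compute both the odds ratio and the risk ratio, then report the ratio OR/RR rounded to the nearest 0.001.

From the description: a = 329, b = 3253, c = 424, d = 1686.
OR = (329·1686)/(3253·424) = 554694/1379272 = 0.40216
Risk in exposed = 329/3582 = 0.09185; risk in unexposed = 424/2110 = 0.20095; RR = 0.45707
OR/RR = 0.40216 / 0.45707 = 0.87987
The outcome is not rare, so the OR lies further from 1 than the RR.

0.880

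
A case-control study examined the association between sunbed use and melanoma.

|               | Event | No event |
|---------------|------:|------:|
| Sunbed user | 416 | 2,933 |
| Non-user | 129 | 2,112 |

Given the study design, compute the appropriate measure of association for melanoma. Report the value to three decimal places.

Cells: a = 416, b = 2933, c = 129, d = 2112.
This is a case-control study: participants were sampled on outcome status, so risks in the source population cannot be estimated directly — relative risk is not valid here. The odds ratio is the appropriate measure.
OR = (a·d)/(b·c) = (416 × 2112) / (2933 × 129) = 878592 / 378357 = 2.32212

2.322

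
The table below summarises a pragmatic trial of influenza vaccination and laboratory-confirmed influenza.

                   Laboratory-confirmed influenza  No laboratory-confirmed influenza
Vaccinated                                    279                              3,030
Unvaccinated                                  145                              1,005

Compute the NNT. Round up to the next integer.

Risk in treated group = 279/3309 = 0.08432; risk in control = 145/1150 = 0.12609.
Absolute risk reduction = 0.12609 − 0.08432 = 0.04177
NNT = 1 / ARR = 1 / 0.04177 = 23.940 → round up → 24

24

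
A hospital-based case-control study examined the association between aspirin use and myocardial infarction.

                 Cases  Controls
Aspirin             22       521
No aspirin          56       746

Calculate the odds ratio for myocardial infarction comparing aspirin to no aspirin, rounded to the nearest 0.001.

0.563

Cells: a = 22, b = 521, c = 56, d = 746.
OR = (a·d)/(b·c) = (22 × 746) / (521 × 56) = 16412 / 29176 = 0.56252
Exposure is associated with lower odds of myocardial infarction (OR = 0.56 < 1).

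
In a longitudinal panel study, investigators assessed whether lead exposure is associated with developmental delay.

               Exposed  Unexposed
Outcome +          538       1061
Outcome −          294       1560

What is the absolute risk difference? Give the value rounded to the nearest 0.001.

Reading the table with exposure as columns: a = 538 (Exposed, case), b = 294 (Exposed, non-case), c = 1061 (Unexposed, case), d = 1560.
Risk in exposed = 538/832 = 0.646635; risk in unexposed = 1061/2621 = 0.404807.
Risk difference = 0.646635 − 0.404807 = 0.241827

0.242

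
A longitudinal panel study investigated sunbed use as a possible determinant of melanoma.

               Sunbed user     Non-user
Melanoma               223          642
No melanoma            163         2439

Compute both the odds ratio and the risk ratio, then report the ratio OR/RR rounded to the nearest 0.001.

1.875

Reading the table with exposure as columns: a = 223 (Sunbed user, case), b = 163 (Sunbed user, non-case), c = 642 (Non-user, case), d = 2439.
OR = (223·2439)/(163·642) = 543897/104646 = 5.19749
Risk in exposed = 223/386 = 0.57772; risk in unexposed = 642/3081 = 0.20837; RR = 2.77252
OR/RR = 5.19749 / 2.77252 = 1.87465
The outcome is not rare, so the OR lies further from 1 than the RR.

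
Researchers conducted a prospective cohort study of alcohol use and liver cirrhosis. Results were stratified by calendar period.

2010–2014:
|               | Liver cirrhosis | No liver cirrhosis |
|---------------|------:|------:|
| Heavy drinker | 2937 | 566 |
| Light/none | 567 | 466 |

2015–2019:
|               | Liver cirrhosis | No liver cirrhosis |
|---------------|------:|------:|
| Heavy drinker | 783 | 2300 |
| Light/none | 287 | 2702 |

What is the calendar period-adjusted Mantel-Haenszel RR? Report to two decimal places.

1.81

RR_MH = Σ(aᵢ·n₀ᵢ/nᵢ) / Σ(cᵢ·n₁ᵢ/nᵢ), with n₁ᵢ = aᵢ+bᵢ (exposed), n₀ᵢ = cᵢ+dᵢ (unexposed), nᵢ = n₁ᵢ+n₀ᵢ.
Stratum 1 (2010–2014): n₁ = 3503, n₀ = 1033, n = 4536; a·n₀/n = 2937·1033/4536 = 668.8538; c·n₁/n = 567·3503/4536 = 437.8750
Stratum 2 (2015–2019): n₁ = 3083, n₀ = 2989, n = 6072; a·n₀/n = 783·2989/6072 = 385.4392; c·n₁/n = 287·3083/6072 = 145.7215
RR_MH = (668.8538 + 385.4392) / (437.8750 + 145.7215) = 1054.2931 / 583.5965 = 1.80654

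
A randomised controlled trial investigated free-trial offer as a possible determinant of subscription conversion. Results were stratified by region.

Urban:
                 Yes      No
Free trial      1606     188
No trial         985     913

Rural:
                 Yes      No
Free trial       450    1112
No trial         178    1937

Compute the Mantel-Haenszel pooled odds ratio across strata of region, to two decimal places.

6.10

OR_MH = Σ(aᵢdᵢ/nᵢ) / Σ(bᵢcᵢ/nᵢ), where nᵢ is the stratum total.
Stratum 1 (Urban): n = 3692; a·d/n = 1606·913/3692 = 397.1501; b·c/n = 188·985/3692 = 50.1571
Stratum 2 (Rural): n = 3677; a·d/n = 450·1937/3677 = 237.0547; b·c/n = 1112·178/3677 = 53.8308
OR_MH = (397.1501 + 237.0547) / (50.1571 + 53.8308) = 634.2047 / 103.9879 = 6.09883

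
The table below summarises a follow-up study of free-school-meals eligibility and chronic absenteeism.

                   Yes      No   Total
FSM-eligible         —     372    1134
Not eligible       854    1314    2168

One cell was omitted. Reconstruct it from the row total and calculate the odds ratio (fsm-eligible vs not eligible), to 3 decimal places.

The missing cell is in the exposed row: 1134 − 372 = 762.
So a = 762, b = 372, c = 854, d = 1314.
OR = (a·d)/(b·c) = (762 × 1314) / (372 × 854) = 1001268 / 317688 = 3.15173

3.152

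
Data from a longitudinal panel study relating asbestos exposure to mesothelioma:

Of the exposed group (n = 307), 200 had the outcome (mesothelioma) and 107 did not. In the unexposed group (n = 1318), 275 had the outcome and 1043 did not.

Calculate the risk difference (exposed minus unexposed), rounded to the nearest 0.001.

From the description: a = 200, b = 107, c = 275, d = 1043.
Risk in exposed = 200/307 = 0.651466; risk in unexposed = 275/1318 = 0.208649.
Risk difference = 0.651466 − 0.208649 = 0.442816

0.443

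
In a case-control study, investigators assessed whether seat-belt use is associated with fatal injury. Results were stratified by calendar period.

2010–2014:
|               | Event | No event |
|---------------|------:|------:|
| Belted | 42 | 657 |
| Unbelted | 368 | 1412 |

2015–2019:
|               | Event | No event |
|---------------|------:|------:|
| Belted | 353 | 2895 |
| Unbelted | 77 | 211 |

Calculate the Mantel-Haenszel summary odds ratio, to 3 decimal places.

OR_MH = Σ(aᵢdᵢ/nᵢ) / Σ(bᵢcᵢ/nᵢ), where nᵢ is the stratum total.
Stratum 1 (2010–2014): n = 2479; a·d/n = 42·1412/2479 = 23.9225; b·c/n = 657·368/2479 = 97.5296
Stratum 2 (2015–2019): n = 3536; a·d/n = 353·211/3536 = 21.0642; b·c/n = 2895·77/3536 = 63.0416
OR_MH = (23.9225 + 21.0642) / (97.5296 + 63.0416) = 44.9867 / 160.5712 = 0.28017

0.280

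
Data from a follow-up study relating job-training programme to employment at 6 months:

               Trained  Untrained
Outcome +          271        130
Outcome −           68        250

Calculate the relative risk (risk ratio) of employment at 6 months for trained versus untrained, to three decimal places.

2.337

Reading the table with exposure as columns: a = 271 (Trained, case), b = 68 (Trained, non-case), c = 130 (Untrained, case), d = 250.
Risk in exposed = 271/339 = 0.79941; risk in unexposed = 130/380 = 0.34211.
RR = 0.79941 / 0.34211 = 2.33674
The risk among the exposed is 2.34 times that among the unexposed.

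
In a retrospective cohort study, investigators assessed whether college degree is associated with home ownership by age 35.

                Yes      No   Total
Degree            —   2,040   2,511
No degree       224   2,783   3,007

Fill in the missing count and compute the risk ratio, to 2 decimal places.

The missing cell is in the exposed row: 2511 − 2040 = 471.
So a = 471, b = 2040, c = 224, d = 2783.
RR = [a/(a+b)] / [c/(c+d)] = (471/2511) / (224/3007) = 0.18757/0.07449 = 2.51802

2.52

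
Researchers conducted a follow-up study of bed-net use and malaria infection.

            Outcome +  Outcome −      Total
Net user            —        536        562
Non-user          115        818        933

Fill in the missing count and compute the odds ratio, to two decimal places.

The missing cell is in the exposed row: 562 − 536 = 26.
So a = 26, b = 536, c = 115, d = 818.
OR = (a·d)/(b·c) = (26 × 818) / (536 × 115) = 21268 / 61640 = 0.34504

0.35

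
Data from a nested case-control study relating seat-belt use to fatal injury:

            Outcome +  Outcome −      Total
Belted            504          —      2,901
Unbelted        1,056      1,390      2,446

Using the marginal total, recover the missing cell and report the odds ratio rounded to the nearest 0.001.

0.277

The missing cell is in the exposed row: 2901 − 504 = 2397.
So a = 504, b = 2397, c = 1056, d = 1390.
OR = (a·d)/(b·c) = (504 × 1390) / (2397 × 1056) = 700560 / 2531232 = 0.27677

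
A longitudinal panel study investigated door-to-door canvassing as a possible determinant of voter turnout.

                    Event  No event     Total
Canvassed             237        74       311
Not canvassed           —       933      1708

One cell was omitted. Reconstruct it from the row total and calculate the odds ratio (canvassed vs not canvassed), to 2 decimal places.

The missing cell is in the unexposed row: 1708 − 933 = 775.
So a = 237, b = 74, c = 775, d = 933.
OR = (a·d)/(b·c) = (237 × 933) / (74 × 775) = 221121 / 57350 = 3.85564

3.86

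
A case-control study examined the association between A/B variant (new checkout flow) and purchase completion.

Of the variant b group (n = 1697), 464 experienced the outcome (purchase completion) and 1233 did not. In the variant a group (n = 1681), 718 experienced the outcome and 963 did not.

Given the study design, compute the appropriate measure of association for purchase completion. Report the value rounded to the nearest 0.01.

0.50

From the description: a = 464, b = 1233, c = 718, d = 963.
This is a case-control study: participants were sampled on outcome status, so risks in the source population cannot be estimated directly — relative risk is not valid here. The odds ratio is the appropriate measure.
OR = (a·d)/(b·c) = (464 × 963) / (1233 × 718) = 446832 / 885294 = 0.50473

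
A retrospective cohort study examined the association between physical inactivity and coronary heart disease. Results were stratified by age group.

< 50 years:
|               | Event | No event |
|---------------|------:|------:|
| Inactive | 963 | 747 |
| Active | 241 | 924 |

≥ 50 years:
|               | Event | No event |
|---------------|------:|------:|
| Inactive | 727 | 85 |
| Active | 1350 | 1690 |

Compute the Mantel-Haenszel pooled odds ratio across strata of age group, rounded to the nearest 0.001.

OR_MH = Σ(aᵢdᵢ/nᵢ) / Σ(bᵢcᵢ/nᵢ), where nᵢ is the stratum total.
Stratum 1 (< 50 years): n = 2875; a·d/n = 963·924/2875 = 309.4998; b·c/n = 747·241/2875 = 62.6181
Stratum 2 (≥ 50 years): n = 3852; a·d/n = 727·1690/3852 = 318.9590; b·c/n = 85·1350/3852 = 29.7897
OR_MH = (309.4998 + 318.9590) / (62.6181 + 29.7897) = 628.4588 / 92.4078 = 6.80093

6.801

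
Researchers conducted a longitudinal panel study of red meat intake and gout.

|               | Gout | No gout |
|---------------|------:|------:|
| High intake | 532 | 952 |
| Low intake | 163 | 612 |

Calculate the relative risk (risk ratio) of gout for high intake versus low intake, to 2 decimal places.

Cells: a = 532, b = 952, c = 163, d = 612.
Risk in exposed = 532/1484 = 0.35849; risk in unexposed = 163/775 = 0.21032.
RR = 0.35849 / 0.21032 = 1.70448
The risk among the exposed is 1.70 times that among the unexposed.

1.70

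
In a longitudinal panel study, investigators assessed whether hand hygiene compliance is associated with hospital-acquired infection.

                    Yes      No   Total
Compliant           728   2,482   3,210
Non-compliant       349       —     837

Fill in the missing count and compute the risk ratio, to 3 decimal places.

The missing cell is in the unexposed row: 837 − 349 = 488.
So a = 728, b = 2482, c = 349, d = 488.
RR = [a/(a+b)] / [c/(c+d)] = (728/3210) / (349/837) = 0.22679/0.41697 = 0.54391

0.544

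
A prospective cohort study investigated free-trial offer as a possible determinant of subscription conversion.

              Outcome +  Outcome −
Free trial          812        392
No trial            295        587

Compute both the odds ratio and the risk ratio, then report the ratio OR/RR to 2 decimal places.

2.04

Cells: a = 812, b = 392, c = 295, d = 587.
OR = (812·587)/(392·295) = 476644/115640 = 4.12179
Risk in exposed = 812/1204 = 0.67442; risk in unexposed = 295/882 = 0.33447; RR = 2.01640
OR/RR = 4.12179 / 2.01640 = 2.04414
The outcome is not rare, so the OR lies further from 1 than the RR.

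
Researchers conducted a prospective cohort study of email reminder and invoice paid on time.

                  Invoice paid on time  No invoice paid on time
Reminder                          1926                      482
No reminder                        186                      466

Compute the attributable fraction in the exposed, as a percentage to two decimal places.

64.33

Cells: a = 1926, b = 482, c = 186, d = 466.
Risk in exposed = 1926/2408 = 0.79983; risk in unexposed = 186/652 = 0.28528.
RR = 0.79983/0.28528 = 2.80372
AR% = (RR − 1)/RR × 100 = (2.80372 − 1)/2.80372 × 100 = 64.3331%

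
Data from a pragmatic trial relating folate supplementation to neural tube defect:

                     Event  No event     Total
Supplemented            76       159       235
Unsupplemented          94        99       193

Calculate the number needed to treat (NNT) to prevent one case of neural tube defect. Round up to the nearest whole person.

Risk in treated group = 76/235 = 0.32340; risk in control = 94/193 = 0.48705.
Absolute risk reduction = 0.48705 − 0.32340 = 0.16364
NNT = 1 / ARR = 1 / 0.16364 = 6.111 → round up → 7

7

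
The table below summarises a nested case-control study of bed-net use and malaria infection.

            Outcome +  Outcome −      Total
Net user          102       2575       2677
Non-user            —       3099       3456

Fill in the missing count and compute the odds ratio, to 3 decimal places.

The missing cell is in the unexposed row: 3456 − 3099 = 357.
So a = 102, b = 2575, c = 357, d = 3099.
OR = (a·d)/(b·c) = (102 × 3099) / (2575 × 357) = 316098 / 919275 = 0.34386

0.344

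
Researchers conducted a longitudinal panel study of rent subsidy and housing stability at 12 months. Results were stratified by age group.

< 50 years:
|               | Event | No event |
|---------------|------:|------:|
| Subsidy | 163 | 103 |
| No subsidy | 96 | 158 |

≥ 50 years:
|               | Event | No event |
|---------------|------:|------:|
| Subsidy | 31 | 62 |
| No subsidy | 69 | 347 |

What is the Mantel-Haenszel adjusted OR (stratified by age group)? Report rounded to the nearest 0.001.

OR_MH = Σ(aᵢdᵢ/nᵢ) / Σ(bᵢcᵢ/nᵢ), where nᵢ is the stratum total.
Stratum 1 (< 50 years): n = 520; a·d/n = 163·158/520 = 49.5269; b·c/n = 103·96/520 = 19.0154
Stratum 2 (≥ 50 years): n = 509; a·d/n = 31·347/509 = 21.1336; b·c/n = 62·69/509 = 8.4047
OR_MH = (49.5269 + 21.1336) / (19.0154 + 8.4047) = 70.6605 / 27.4201 = 2.57696

2.577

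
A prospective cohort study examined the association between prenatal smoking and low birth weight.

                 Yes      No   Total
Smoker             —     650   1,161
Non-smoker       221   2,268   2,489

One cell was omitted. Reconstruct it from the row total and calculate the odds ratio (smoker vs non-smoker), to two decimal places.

The missing cell is in the exposed row: 1161 − 650 = 511.
So a = 511, b = 650, c = 221, d = 2268.
OR = (a·d)/(b·c) = (511 × 2268) / (650 × 221) = 1158948 / 143650 = 8.06786

8.07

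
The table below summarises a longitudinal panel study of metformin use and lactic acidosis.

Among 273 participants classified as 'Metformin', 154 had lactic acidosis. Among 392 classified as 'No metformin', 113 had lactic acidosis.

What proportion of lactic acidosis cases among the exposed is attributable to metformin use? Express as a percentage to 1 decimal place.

48.9

From the description: a = 154, b = 119, c = 113, d = 279.
Risk in exposed = 154/273 = 0.56410; risk in unexposed = 113/392 = 0.28827.
RR = 0.56410/0.28827 = 1.95689
AR% = (RR − 1)/RR × 100 = (1.95689 − 1)/1.95689 × 100 = 48.8984%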